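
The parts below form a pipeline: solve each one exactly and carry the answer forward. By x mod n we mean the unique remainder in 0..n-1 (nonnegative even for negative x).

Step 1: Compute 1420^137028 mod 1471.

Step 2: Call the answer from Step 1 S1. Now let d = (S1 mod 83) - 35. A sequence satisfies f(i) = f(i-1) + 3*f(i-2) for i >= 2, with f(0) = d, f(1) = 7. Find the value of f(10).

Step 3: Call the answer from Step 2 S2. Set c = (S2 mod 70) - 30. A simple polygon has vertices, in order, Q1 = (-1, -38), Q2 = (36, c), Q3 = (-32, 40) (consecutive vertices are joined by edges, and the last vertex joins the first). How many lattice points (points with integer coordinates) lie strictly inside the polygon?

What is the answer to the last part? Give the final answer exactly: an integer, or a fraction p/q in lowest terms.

Step 1: squarings mod 1471: 1420^1=1420, 1420^2=1130, 1420^4=72, 1420^8=771, 1420^16=157, 1420^32=1113, 1420^64=187, 1420^128=1136, 1420^256=429, 1420^512=166, 1420^1024=1078, 1420^2048=1465, 1420^4096=36, 1420^8192=1296, 1420^16384=1205, 1420^32768=148, 1420^65536=1310, 1420^131072=914; 1420^137028 = 1420^4 * 1420^64 * 1420^256 * 1420^512 * 1420^1024 * 1420^4096 * 1420^131072 = 2 (mod 1471); answer 2
Step 2: S1 = 2; d = -33; f(2) = 1*(7) + 3*(-33) = -92; iterating: f(2)=-92, f(3)=-71, f(4)=-347, f(5)=-560, f(6)=-1601, f(7)=-3281, f(8)=-8084, f(9)=-17927, f(10)=-42179; answer -42179
Step 3: S2 = -42179; c = 1; cross terms: (-1*1 - 36*-38)=1367, (36*40 - -32*1)=1472, (-32*-38 - -1*40)=1256; twice the area = |4095| = 4095; area = 4095/2; boundary points = 1 + 1 + 1 = 3; strictly interior points = area - boundary/2 + 1 = 2047; answer 2047

2047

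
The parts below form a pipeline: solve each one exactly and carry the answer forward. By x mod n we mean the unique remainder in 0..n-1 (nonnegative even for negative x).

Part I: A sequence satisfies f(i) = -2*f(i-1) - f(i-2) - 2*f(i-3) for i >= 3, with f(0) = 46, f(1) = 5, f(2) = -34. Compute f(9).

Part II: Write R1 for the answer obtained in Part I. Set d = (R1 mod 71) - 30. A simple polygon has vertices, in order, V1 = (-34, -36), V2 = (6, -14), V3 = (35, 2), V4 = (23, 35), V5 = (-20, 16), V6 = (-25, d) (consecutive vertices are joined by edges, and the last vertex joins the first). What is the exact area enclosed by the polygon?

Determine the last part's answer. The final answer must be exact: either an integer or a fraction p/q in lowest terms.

5147/2

Part I: f(3) = -2*(-34) - 1*(5) - 2*(46) = -29; iterating: f(3)=-29, f(4)=82, f(5)=-67, f(6)=110, f(7)=-317, f(8)=658, f(9)=-1219; answer -1219
Part II: R1 = -1219; d = 29; cross terms: (-34*-14 - 6*-36)=692, (6*2 - 35*-14)=502, (35*35 - 23*2)=1179, (23*16 - -20*35)=1068, (-20*29 - -25*16)=-180, (-25*-36 - -34*29)=1886; twice the area = |5147| = 5147; area = 5147/2; answer 5147/2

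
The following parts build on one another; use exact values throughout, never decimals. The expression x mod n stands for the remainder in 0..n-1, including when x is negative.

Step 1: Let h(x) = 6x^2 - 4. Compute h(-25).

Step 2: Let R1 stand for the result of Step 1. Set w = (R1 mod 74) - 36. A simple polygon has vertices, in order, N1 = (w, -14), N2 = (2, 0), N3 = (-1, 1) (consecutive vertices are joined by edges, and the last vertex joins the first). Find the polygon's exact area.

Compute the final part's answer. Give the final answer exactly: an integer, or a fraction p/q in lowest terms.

Step 1: 6*(-25)^2 - 4 = (3750) + (-4) = 3746; answer 3746
Step 2: R1 = 3746; w = 10; cross terms: (10*0 - 2*-14)=28, (2*1 - -1*0)=2, (-1*-14 - 10*1)=4; twice the area = |34| = 34; area = 17; answer 17

17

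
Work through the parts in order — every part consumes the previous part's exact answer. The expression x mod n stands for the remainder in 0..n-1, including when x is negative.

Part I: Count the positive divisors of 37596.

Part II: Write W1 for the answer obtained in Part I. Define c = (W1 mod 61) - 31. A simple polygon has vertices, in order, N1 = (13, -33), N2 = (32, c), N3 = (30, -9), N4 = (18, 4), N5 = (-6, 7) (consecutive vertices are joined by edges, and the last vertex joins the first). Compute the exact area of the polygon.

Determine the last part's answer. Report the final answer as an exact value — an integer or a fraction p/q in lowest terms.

713

Part I: 37596 = 2^2 * 3 * 13 * 241; number of divisors = (2+1) * (1+1) * (1+1) * (1+1) = 24; answer 24
Part II: W1 = 24; c = -7; cross terms: (13*-7 - 32*-33)=965, (32*-9 - 30*-7)=-78, (30*4 - 18*-9)=282, (18*7 - -6*4)=150, (-6*-33 - 13*7)=107; twice the area = |1426| = 1426; area = 713; answer 713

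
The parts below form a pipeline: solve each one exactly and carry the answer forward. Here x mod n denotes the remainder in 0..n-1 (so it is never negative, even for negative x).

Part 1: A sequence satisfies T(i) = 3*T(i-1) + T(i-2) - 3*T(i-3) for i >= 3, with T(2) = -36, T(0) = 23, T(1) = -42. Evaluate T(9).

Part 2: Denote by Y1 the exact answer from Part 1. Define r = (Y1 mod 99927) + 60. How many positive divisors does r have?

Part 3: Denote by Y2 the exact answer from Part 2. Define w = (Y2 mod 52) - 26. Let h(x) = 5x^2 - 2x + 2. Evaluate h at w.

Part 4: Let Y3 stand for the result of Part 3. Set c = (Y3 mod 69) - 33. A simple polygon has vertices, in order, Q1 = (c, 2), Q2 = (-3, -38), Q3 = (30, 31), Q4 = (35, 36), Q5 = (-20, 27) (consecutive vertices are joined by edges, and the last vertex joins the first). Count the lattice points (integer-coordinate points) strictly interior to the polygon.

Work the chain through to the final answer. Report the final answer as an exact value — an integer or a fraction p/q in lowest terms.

Part 1: T(3) = 3*(-36) + 1*(-42) - 3*(23) = -219; iterating: T(3)=-219, T(4)=-567, T(5)=-1812, T(6)=-5346, T(7)=-16149, T(8)=-48357, T(9)=-145182; answer -145182
Part 2: Y1 = -145182; r = 54732; 54732 = 2^2 * 3 * 4561; number of divisors = (2+1) * (1+1) * (1+1) = 12; answer 12
Part 3: Y2 = 12; w = -14; 5*(-14)^2 - 2*(-14)^1 + 2 = (980) + (28) + (2) = 1010; answer 1010
Part 4: Y3 = 1010; c = 11; cross terms: (11*-38 - -3*2)=-412, (-3*31 - 30*-38)=1047, (30*36 - 35*31)=-5, (35*27 - -20*36)=1665, (-20*2 - 11*27)=-337; twice the area = |1958| = 1958; area = 979; boundary points = 2 + 3 + 5 + 1 + 1 = 12; strictly interior points = area - boundary/2 + 1 = 974; answer 974

974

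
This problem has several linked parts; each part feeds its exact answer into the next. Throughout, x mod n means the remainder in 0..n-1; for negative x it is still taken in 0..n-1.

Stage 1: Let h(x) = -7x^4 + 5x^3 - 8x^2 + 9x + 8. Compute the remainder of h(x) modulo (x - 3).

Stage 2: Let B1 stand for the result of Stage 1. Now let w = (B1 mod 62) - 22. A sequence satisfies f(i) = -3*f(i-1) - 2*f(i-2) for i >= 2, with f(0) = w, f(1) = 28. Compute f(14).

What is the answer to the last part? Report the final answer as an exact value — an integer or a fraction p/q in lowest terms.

Stage 1: remainder = value at the root: -7*(3)^4 + 5*(3)^3 - 8*(3)^2 + 9*(3)^1 + 8 = (-567) + (135) + (-72) + (27) + (8) = -469; answer -469
Stage 2: B1 = -469; w = 5; f(2) = -3*(28) - 2*(5) = -94; iterating: f(2)=-94, f(3)=226, f(4)=-490, f(5)=1018, f(6)=-2074, f(7)=4186, f(8)=-8410, f(9)=16858, f(10)=-33754, f(11)=67546, f(12)=-135130, f(13)=270298, f(14)=-540634; answer -540634

-540634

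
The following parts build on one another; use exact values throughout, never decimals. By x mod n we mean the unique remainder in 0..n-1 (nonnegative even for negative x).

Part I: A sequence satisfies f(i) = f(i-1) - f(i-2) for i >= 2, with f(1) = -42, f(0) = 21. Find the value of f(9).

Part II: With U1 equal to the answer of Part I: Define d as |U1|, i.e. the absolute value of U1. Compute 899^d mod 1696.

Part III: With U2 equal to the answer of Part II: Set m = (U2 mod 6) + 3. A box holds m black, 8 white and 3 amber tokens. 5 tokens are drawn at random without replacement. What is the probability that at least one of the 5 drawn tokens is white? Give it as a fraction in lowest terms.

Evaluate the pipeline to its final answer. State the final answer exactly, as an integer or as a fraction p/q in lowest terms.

142/143

Part I: f(2) = 1*(-42) - 1*(21) = -63; iterating: f(2)=-63, f(3)=-21, f(4)=42, f(5)=63, f(6)=21, f(7)=-42, f(8)=-63, f(9)=-21; answer -21
Part II: U1 = -21; d = 21; squarings mod 1696: 899^1=899, 899^2=905, 899^4=1553, 899^8=97, 899^16=929; 899^21 = 899^1 * 899^4 * 899^16 = 1171 (mod 1696); answer 1171
Part III: U2 = 1171; m = 4; total draws C(15,5) = 3003; complement C(7,5) = 21; favorable 3003 - 21 = 2982; P = 142/143; answer 142/143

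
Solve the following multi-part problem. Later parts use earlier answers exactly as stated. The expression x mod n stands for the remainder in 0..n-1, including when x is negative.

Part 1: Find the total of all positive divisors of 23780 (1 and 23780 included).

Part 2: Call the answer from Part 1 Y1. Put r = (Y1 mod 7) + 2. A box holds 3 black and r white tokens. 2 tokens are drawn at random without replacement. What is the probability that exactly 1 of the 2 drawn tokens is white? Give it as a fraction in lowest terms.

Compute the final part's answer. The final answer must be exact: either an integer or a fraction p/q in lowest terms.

3/5

Part 1: 23780 = 2^2 * 5 * 29 * 41; sigma = (1 + 2 + 4) * (1 + 5) * (1 + 29) * (1 + 41) = 7 * 6 * 30 * 42 = 52920; answer 52920
Part 2: Y1 = 52920; r = 2; total draws C(5,2) = 10; favorable C(2,1)*C(3,1) = 6; P = 3/5; answer 3/5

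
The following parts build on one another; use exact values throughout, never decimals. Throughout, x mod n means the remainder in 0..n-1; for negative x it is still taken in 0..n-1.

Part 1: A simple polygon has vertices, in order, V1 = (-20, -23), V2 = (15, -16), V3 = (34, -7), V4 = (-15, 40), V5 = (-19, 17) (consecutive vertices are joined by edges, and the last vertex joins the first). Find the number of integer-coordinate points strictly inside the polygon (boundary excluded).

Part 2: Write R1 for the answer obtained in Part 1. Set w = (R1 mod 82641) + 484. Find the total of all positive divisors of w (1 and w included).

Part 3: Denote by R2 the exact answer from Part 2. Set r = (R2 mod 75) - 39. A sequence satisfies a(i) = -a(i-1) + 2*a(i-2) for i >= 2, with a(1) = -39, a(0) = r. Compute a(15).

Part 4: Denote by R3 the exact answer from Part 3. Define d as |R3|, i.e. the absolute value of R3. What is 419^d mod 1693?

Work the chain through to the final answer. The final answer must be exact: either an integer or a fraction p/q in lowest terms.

Part 1: cross terms: (-20*-16 - 15*-23)=665, (15*-7 - 34*-16)=439, (34*40 - -15*-7)=1255, (-15*17 - -19*40)=505, (-19*-23 - -20*17)=777; twice the area = |3641| = 3641; area = 3641/2; boundary points = 7 + 1 + 1 + 1 + 1 = 11; strictly interior points = area - boundary/2 + 1 = 1816; answer 1816
Part 2: R1 = 1816; w = 2300; 2300 = 2^2 * 5^2 * 23; sigma = (1 + 2 + 4) * (1 + 5 + 25) * (1 + 23) = 7 * 31 * 24 = 5208; answer 5208
Part 3: R2 = 5208; r = -6; a(2) = -1*(-39) + 2*(-6) = 27; iterating: a(2)=27, a(3)=-105, a(4)=159, a(5)=-369, a(6)=687, a(7)=-1425, a(8)=2799, a(9)=-5649, a(10)=11247, a(11)=-22545, a(12)=45039, a(13)=-90129, a(14)=180207, a(15)=-360465; answer -360465
Part 4: R3 = -360465; d = 360465; squarings mod 1693: 419^1=419, 419^2=1182, 419^4=399, 419^8=59, 419^16=95, 419^32=560, 419^64=395, 419^128=269, 419^256=1255, 419^512=535, 419^1024=108, 419^2048=1506, 419^4096=1109, 419^8192=763, 419^16384=1470, 419^32768=632, 419^65536=1569, 419^131072=139, 419^262144=698; 419^360465 = 419^1 * 419^16 * 419^32768 * 419^65536 * 419^262144 = 1030 (mod 1693); answer 1030

1030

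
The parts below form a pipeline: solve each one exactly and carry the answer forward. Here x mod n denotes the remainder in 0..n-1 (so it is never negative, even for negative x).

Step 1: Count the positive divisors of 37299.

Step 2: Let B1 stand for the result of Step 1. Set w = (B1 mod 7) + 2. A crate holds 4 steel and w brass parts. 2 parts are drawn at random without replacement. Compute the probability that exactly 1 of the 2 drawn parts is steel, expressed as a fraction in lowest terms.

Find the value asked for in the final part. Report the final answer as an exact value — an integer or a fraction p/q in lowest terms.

8/15

Step 1: 37299 = 3 * 12433; number of divisors = (1+1) * (1+1) = 4; answer 4
Step 2: B1 = 4; w = 6; total draws C(10,2) = 45; favorable C(4,1)*C(6,1) = 24; P = 8/15; answer 8/15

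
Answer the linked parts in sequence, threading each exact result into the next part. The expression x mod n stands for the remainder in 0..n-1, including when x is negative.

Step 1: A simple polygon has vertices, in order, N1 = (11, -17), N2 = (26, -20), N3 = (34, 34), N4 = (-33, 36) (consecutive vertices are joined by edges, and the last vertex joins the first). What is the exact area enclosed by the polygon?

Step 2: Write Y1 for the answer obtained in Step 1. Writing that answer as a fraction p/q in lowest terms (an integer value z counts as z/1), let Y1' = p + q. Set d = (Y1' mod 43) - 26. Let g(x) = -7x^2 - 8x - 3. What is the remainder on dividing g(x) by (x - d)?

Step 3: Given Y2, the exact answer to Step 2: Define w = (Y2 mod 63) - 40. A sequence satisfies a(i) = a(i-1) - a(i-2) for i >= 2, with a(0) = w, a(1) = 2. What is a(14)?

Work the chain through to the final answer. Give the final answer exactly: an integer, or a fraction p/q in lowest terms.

Step 1: cross terms: (11*-20 - 26*-17)=222, (26*34 - 34*-20)=1564, (34*36 - -33*34)=2346, (-33*-17 - 11*36)=165; twice the area = |4297| = 4297; area = 4297/2; answer 4297/2
Step 2: Y1 = 4297/2; threaded value p + q = 4299; d = 16; remainder = value at the root: -7*(16)^2 - 8*(16)^1 - 3 = (-1792) + (-128) + (-3) = -1923; answer -1923
Step 3: Y2 = -1923; w = -10; a(2) = 1*(2) - 1*(-10) = 12; iterating: a(2)=12, a(3)=10, a(4)=-2, a(5)=-12, a(6)=-10, a(7)=2, a(8)=12, a(9)=10, a(10)=-2, a(11)=-12, a(12)=-10, a(13)=2, a(14)=12; answer 12

12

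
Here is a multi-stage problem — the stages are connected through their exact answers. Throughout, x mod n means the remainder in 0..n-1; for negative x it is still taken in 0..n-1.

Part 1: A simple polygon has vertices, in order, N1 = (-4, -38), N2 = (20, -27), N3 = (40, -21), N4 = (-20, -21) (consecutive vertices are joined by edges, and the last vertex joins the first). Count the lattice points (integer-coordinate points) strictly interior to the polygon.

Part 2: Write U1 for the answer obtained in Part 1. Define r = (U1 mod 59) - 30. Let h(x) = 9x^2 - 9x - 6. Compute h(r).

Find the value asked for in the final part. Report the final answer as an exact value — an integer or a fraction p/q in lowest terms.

48

Part 1: cross terms: (-4*-27 - 20*-38)=868, (20*-21 - 40*-27)=660, (40*-21 - -20*-21)=-1260, (-20*-38 - -4*-21)=676; twice the area = |944| = 944; area = 472; boundary points = 1 + 2 + 60 + 1 = 64; strictly interior points = area - boundary/2 + 1 = 441; answer 441
Part 2: U1 = 441; r = -2; 9*(-2)^2 - 9*(-2)^1 - 6 = (36) + (18) + (-6) = 48; answer 48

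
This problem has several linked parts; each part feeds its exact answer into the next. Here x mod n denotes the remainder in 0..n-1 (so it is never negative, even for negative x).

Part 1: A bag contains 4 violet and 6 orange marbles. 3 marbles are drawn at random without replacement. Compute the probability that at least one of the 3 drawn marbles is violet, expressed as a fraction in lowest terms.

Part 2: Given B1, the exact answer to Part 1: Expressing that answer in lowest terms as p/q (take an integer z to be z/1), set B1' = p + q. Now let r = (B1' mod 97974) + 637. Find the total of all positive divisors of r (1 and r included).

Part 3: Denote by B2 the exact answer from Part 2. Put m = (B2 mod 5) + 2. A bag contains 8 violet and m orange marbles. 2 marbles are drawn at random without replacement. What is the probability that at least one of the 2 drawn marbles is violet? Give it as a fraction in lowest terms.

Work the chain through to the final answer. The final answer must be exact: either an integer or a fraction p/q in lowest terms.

Part 1: total draws C(10,3) = 120; complement C(6,3) = 20; favorable 120 - 20 = 100; P = 5/6; answer 5/6
Part 2: B1 = 5/6; threaded value p + q = 11; r = 648; 648 = 2^3 * 3^4; sigma = (1 + 2 + 4 + 8) * (1 + 3 + 9 + 27 + 81) = 15 * 121 = 1815; answer 1815
Part 3: B2 = 1815; m = 2; total draws C(10,2) = 45; complement C(2,2) = 1; favorable 45 - 1 = 44; P = 44/45; answer 44/45

44/45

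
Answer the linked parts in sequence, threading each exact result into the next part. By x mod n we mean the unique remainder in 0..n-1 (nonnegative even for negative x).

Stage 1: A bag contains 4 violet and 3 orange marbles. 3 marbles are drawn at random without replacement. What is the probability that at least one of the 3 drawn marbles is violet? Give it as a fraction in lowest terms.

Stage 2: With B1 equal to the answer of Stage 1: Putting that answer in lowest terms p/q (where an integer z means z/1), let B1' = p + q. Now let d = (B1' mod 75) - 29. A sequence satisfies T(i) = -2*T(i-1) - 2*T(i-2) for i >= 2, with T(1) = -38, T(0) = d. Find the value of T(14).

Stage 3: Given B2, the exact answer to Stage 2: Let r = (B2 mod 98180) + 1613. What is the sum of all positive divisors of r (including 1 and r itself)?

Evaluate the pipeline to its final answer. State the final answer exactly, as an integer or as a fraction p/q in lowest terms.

Stage 1: total draws C(7,3) = 35; complement C(3,3) = 1; favorable 35 - 1 = 34; P = 34/35; answer 34/35
Stage 2: B1 = 34/35; threaded value p + q = 69; d = 40; T(2) = -2*(-38) - 2*(40) = -4; iterating: T(2)=-4, T(3)=84, T(4)=-160, T(5)=152, T(6)=16, T(7)=-336, T(8)=640, T(9)=-608, T(10)=-64, T(11)=1344, T(12)=-2560, T(13)=2432, T(14)=256; answer 256
Stage 3: B2 = 256; r = 1869; 1869 = 3 * 7 * 89; sigma = (1 + 3) * (1 + 7) * (1 + 89) = 4 * 8 * 90 = 2880; answer 2880

2880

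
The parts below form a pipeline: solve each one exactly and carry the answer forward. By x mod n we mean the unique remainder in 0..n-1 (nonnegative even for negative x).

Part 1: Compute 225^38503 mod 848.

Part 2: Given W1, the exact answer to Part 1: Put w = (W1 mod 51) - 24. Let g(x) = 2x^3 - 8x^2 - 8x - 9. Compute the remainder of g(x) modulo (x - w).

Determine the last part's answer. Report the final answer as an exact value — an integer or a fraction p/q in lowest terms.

-3551

Part 1: squarings mod 848: 225^1=225, 225^2=593, 225^4=577, 225^8=513, 225^16=289, 225^32=417, 225^64=49, 225^128=705, 225^256=97, 225^512=81, 225^1024=625, 225^2048=545, 225^4096=225, 225^8192=593, 225^16384=577, 225^32768=513; 225^38503 = 225^1 * 225^2 * 225^4 * 225^32 * 225^64 * 225^512 * 225^1024 * 225^4096 * 225^32768 = 625 (mod 848); answer 625
Part 2: W1 = 625; w = -11; remainder = value at the root: 2*(-11)^3 - 8*(-11)^2 - 8*(-11)^1 - 9 = (-2662) + (-968) + (88) + (-9) = -3551; answer -3551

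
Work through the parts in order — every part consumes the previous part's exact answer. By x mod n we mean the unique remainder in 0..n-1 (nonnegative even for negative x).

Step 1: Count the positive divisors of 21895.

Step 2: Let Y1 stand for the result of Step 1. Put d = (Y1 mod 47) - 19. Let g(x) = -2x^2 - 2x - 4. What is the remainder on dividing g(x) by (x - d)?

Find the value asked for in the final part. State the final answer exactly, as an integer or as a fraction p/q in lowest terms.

Step 1: 21895 = 5 * 29 * 151; number of divisors = (1+1) * (1+1) * (1+1) = 8; answer 8
Step 2: Y1 = 8; d = -11; remainder = value at the root: -2*(-11)^2 - 2*(-11)^1 - 4 = (-242) + (22) + (-4) = -224; answer -224

-224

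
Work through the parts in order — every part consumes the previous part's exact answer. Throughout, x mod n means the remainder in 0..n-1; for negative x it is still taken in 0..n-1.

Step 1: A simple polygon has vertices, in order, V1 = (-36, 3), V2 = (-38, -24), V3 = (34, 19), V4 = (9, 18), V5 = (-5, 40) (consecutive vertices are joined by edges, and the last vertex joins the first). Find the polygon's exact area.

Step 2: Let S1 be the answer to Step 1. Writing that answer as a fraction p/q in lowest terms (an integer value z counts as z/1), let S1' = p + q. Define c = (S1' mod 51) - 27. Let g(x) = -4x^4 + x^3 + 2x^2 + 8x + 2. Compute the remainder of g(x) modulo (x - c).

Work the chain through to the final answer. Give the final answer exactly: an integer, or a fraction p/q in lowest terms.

Step 1: cross terms: (-36*-24 - -38*3)=978, (-38*19 - 34*-24)=94, (34*18 - 9*19)=441, (9*40 - -5*18)=450, (-5*3 - -36*40)=1425; twice the area = |3388| = 3388; area = 1694; answer 1694
Step 2: S1 = 1694; threaded value p + q = 1695; c = -15; remainder = value at the root: -4*(-15)^4 + 1*(-15)^3 + 2*(-15)^2 + 8*(-15)^1 + 2 = (-202500) + (-3375) + (450) + (-120) + (2) = -205543; answer -205543

-205543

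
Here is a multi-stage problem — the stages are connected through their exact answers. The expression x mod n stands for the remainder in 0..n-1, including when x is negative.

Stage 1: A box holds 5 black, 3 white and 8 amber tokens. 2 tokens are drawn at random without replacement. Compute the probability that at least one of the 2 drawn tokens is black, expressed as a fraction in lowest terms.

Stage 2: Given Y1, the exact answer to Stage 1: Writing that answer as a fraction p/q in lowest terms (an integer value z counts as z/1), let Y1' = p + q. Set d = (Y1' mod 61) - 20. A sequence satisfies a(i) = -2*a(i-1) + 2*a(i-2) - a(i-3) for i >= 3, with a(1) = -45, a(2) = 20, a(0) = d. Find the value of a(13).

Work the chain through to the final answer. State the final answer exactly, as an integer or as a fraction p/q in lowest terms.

-4440557

Stage 1: total draws C(16,2) = 120; complement C(11,2) = 55; favorable 120 - 55 = 65; P = 13/24; answer 13/24
Stage 2: Y1 = 13/24; threaded value p + q = 37; d = 17; a(3) = -2*(20) + 2*(-45) - 1*(17) = -147; iterating: a(3)=-147, a(4)=379, a(5)=-1072, a(6)=3049, a(7)=-8621, a(8)=24412, a(9)=-69115, a(10)=195675, a(11)=-553992, a(12)=1568449, a(13)=-4440557; answer -4440557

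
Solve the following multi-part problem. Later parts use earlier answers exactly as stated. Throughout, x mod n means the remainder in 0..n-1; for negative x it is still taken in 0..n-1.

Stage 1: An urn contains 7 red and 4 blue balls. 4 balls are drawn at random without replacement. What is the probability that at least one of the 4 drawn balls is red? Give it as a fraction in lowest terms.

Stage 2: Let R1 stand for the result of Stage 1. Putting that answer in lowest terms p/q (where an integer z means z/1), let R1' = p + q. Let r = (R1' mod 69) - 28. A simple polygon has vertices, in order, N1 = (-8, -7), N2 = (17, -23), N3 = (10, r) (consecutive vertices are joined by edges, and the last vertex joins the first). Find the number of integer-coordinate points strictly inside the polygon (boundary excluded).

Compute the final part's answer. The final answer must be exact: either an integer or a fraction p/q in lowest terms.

356

Stage 1: total draws C(11,4) = 330; complement C(4,4) = 1; favorable 330 - 1 = 329; P = 329/330; answer 329/330
Stage 2: R1 = 329/330; threaded value p + q = 659; r = 10; cross terms: (-8*-23 - 17*-7)=303, (17*10 - 10*-23)=400, (10*-7 - -8*10)=10; twice the area = |713| = 713; area = 713/2; boundary points = 1 + 1 + 1 = 3; strictly interior points = area - boundary/2 + 1 = 356; answer 356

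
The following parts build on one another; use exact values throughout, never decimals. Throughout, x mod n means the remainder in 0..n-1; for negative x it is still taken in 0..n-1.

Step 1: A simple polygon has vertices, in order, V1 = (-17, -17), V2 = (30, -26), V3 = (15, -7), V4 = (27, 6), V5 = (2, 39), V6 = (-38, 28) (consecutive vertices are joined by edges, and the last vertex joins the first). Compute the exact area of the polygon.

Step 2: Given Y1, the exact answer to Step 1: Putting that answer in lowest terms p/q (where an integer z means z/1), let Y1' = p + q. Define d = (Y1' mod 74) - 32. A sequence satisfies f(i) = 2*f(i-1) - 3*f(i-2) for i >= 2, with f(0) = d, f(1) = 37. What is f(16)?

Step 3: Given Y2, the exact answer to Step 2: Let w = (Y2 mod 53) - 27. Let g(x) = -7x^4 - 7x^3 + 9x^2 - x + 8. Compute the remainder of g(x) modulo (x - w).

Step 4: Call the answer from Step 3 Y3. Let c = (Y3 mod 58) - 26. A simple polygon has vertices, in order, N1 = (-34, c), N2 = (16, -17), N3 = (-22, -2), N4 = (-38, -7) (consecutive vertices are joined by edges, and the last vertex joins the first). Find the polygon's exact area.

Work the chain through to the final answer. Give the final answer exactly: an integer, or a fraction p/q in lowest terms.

318

Step 1: cross terms: (-17*-26 - 30*-17)=952, (30*-7 - 15*-26)=180, (15*6 - 27*-7)=279, (27*39 - 2*6)=1041, (2*28 - -38*39)=1538, (-38*-17 - -17*28)=1122; twice the area = |5112| = 5112; area = 2556; answer 2556
Step 2: Y1 = 2556; threaded value p + q = 2557; d = 9; f(2) = 2*(37) - 3*(9) = 47; iterating: f(2)=47, f(3)=-17, f(4)=-175, f(5)=-299, f(6)=-73, f(7)=751, f(8)=1721, f(9)=1189, f(10)=-2785, f(11)=-9137, f(12)=-9919, f(13)=7573, f(14)=44903, f(15)=67087, f(16)=-535; answer -535
Step 3: Y2 = -535; w = 21; remainder = value at the root: -7*(21)^4 - 7*(21)^3 + 9*(21)^2 - 1*(21)^1 + 8 = (-1361367) + (-64827) + (3969) + (-21) + (8) = -1422238; answer -1422238
Step 4: Y3 = -1422238; c = 12; cross terms: (-34*-17 - 16*12)=386, (16*-2 - -22*-17)=-406, (-22*-7 - -38*-2)=78, (-38*12 - -34*-7)=-694; twice the area = |-636| = 636; area = 318; answer 318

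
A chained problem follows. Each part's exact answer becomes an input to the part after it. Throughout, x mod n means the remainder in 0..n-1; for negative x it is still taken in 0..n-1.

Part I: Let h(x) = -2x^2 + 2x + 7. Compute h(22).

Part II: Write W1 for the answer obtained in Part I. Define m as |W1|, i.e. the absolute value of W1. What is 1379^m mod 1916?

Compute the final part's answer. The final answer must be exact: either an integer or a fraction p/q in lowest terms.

1803

Part I: -2*(22)^2 + 2*(22)^1 + 7 = (-968) + (44) + (7) = -917; answer -917
Part II: W1 = -917; m = 917; squarings mod 1916: 1379^1=1379, 1379^2=969, 1379^4=121, 1379^8=1229, 1379^16=633, 1379^32=245, 1379^64=629, 1379^128=945, 1379^256=169, 1379^512=1737; 1379^917 = 1379^1 * 1379^4 * 1379^16 * 1379^128 * 1379^256 * 1379^512 = 1803 (mod 1916); answer 1803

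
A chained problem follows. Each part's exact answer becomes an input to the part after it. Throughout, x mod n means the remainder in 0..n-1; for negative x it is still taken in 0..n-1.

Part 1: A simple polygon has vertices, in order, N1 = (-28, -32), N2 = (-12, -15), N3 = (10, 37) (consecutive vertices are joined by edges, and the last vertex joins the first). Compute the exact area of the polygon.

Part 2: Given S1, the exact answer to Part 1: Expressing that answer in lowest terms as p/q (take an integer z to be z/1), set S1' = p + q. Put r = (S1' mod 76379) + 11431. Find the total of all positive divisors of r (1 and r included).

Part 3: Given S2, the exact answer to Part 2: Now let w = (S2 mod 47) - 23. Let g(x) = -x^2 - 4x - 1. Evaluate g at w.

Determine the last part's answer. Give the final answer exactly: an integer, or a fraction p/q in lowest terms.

Part 1: cross terms: (-28*-15 - -12*-32)=36, (-12*37 - 10*-15)=-294, (10*-32 - -28*37)=716; twice the area = |458| = 458; area = 229; answer 229
Part 2: S1 = 229; threaded value p + q = 230; r = 11661; 11661 = 3 * 13^2 * 23; sigma = (1 + 3) * (1 + 13 + 169) * (1 + 23) = 4 * 183 * 24 = 17568; answer 17568
Part 3: S2 = 17568; w = 14; -1*(14)^2 - 4*(14)^1 - 1 = (-196) + (-56) + (-1) = -253; answer -253

-253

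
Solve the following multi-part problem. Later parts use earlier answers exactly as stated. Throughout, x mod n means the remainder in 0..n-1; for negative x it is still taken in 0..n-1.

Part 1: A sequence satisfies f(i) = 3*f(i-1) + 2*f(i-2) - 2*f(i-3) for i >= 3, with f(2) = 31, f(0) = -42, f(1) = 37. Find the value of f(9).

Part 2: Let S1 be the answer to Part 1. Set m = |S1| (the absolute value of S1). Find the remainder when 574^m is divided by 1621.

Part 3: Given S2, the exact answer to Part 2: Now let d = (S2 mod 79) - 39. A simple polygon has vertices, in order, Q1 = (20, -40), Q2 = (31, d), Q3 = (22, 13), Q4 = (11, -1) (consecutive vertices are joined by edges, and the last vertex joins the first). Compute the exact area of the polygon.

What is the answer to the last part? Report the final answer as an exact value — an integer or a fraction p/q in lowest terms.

496

Part 1: f(3) = 3*(31) + 2*(37) - 2*(-42) = 251; iterating: f(3)=251, f(4)=741, f(5)=2663, f(6)=8969, f(7)=30751, f(8)=104865, f(9)=358159; answer 358159
Part 2: S1 = 358159; m = 358159; squarings mod 1621: 574^1=574, 574^2=413, 574^4=364, 574^8=1195, 574^16=1545, 574^32=913, 574^64=375, 574^128=1219, 574^256=1125, 574^512=1245, 574^1024=349, 574^2048=226, 574^4096=825, 574^8192=1426, 574^16384=742, 574^32768=1045, 574^65536=1092, 574^131072=1029, 574^262144=328; 574^358159 = 574^1 * 574^2 * 574^4 * 574^8 * 574^256 * 574^512 * 574^1024 * 574^4096 * 574^8192 * 574^16384 * 574^65536 * 574^262144 = 1257 (mod 1621); answer 1257
Part 3: S2 = 1257; d = 33; cross terms: (20*33 - 31*-40)=1900, (31*13 - 22*33)=-323, (22*-1 - 11*13)=-165, (11*-40 - 20*-1)=-420; twice the area = |992| = 992; area = 496; answer 496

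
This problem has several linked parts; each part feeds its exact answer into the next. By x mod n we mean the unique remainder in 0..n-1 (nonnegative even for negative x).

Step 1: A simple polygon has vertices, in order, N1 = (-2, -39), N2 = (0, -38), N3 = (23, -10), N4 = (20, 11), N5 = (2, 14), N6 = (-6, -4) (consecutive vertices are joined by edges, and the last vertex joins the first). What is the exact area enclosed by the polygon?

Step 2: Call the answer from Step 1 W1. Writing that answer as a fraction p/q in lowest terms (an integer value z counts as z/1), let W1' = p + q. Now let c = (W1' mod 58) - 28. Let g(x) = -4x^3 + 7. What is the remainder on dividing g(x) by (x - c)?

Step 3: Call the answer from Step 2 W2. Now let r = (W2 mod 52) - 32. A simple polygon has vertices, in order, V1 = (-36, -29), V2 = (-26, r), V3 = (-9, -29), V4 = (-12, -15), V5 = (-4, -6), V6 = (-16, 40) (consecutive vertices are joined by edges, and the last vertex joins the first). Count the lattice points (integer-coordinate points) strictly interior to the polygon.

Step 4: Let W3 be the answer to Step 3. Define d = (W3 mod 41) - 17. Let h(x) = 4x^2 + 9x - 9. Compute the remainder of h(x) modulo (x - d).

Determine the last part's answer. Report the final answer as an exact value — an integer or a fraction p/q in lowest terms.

Step 1: cross terms: (-2*-38 - 0*-39)=76, (0*-10 - 23*-38)=874, (23*11 - 20*-10)=453, (20*14 - 2*11)=258, (2*-4 - -6*14)=76, (-6*-39 - -2*-4)=226; twice the area = |1963| = 1963; area = 1963/2; answer 1963/2
Step 2: W1 = 1963/2; threaded value p + q = 1965; c = 23; remainder = value at the root: -4*(23)^3 + 7 = (-48668) + (7) = -48661; answer -48661
Step 3: W2 = -48661; r = -21; cross terms: (-36*-21 - -26*-29)=2, (-26*-29 - -9*-21)=565, (-9*-15 - -12*-29)=-213, (-12*-6 - -4*-15)=12, (-4*40 - -16*-6)=-256, (-16*-29 - -36*40)=1904; twice the area = |2014| = 2014; area = 1007; boundary points = 2 + 1 + 1 + 1 + 2 + 1 = 8; strictly interior points = area - boundary/2 + 1 = 1004; answer 1004
Step 4: W3 = 1004; d = 3; remainder = value at the root: 4*(3)^2 + 9*(3)^1 - 9 = (36) + (27) + (-9) = 54; answer 54

54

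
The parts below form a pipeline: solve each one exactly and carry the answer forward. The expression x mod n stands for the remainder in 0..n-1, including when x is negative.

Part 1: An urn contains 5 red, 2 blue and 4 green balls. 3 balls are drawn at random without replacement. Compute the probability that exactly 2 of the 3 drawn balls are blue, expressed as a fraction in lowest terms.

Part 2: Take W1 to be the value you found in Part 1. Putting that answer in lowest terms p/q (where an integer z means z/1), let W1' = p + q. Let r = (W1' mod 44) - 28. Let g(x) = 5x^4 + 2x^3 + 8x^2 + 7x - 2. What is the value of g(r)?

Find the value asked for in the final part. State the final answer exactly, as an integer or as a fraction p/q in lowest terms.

188060

Part 1: total draws C(11,3) = 165; favorable C(2,2)*C(9,1) = 9; P = 3/55; answer 3/55
Part 2: W1 = 3/55; threaded value p + q = 58; r = -14; 5*(-14)^4 + 2*(-14)^3 + 8*(-14)^2 + 7*(-14)^1 - 2 = (192080) + (-5488) + (1568) + (-98) + (-2) = 188060; answer 188060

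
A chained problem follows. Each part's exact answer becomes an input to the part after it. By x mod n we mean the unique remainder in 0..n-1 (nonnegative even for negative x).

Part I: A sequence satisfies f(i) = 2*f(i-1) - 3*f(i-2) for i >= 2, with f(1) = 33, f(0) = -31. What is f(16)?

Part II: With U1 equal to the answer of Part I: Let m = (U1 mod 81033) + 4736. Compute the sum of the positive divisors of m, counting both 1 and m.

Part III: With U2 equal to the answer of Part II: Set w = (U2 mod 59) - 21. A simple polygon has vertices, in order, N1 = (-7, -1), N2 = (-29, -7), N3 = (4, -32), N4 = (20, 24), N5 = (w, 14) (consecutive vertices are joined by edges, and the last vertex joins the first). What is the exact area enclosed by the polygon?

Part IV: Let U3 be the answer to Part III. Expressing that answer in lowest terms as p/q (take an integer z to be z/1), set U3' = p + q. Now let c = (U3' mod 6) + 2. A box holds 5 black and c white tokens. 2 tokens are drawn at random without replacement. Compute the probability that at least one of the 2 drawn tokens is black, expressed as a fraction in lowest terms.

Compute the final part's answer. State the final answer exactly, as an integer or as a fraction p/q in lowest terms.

Part I: f(2) = 2*(33) - 3*(-31) = 159; iterating: f(2)=159, f(3)=219, f(4)=-39, f(5)=-735, f(6)=-1353, f(7)=-501, f(8)=3057, f(9)=7617, f(10)=6063, f(11)=-10725, f(12)=-39639, f(13)=-47103, f(14)=24711, f(15)=190731, f(16)=307329; answer 307329
Part II: U1 = 307329; m = 68966; 68966 = 2 * 34483; sigma = (1 + 2) * (1 + 34483) = 3 * 34484 = 103452; answer 103452
Part III: U2 = 103452; w = 4; cross terms: (-7*-7 - -29*-1)=20, (-29*-32 - 4*-7)=956, (4*24 - 20*-32)=736, (20*14 - 4*24)=184, (4*-1 - -7*14)=94; twice the area = |1990| = 1990; area = 995; answer 995
Part IV: U3 = 995; threaded value p + q = 996; c = 2; total draws C(7,2) = 21; complement C(2,2) = 1; favorable 21 - 1 = 20; P = 20/21; answer 20/21

20/21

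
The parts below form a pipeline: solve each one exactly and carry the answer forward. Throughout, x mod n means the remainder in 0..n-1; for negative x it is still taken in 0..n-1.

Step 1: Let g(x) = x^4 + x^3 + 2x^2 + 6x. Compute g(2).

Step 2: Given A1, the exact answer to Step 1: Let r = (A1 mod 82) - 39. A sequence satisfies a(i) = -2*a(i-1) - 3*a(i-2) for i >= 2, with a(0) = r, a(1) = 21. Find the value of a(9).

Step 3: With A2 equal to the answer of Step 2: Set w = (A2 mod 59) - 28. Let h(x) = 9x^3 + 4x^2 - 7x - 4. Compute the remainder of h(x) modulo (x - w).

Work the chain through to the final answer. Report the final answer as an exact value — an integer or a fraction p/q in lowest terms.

Step 1: 1*(2)^4 + 1*(2)^3 + 2*(2)^2 + 6*(2)^1 = (16) + (8) + (8) + (12) = 44; answer 44
Step 2: A1 = 44; r = 5; a(2) = -2*(21) - 3*(5) = -57; iterating: a(2)=-57, a(3)=51, a(4)=69, a(5)=-291, a(6)=375, a(7)=123, a(8)=-1371, a(9)=2373; answer 2373
Step 3: A2 = 2373; w = -15; remainder = value at the root: 9*(-15)^3 + 4*(-15)^2 - 7*(-15)^1 - 4 = (-30375) + (900) + (105) + (-4) = -29374; answer -29374

-29374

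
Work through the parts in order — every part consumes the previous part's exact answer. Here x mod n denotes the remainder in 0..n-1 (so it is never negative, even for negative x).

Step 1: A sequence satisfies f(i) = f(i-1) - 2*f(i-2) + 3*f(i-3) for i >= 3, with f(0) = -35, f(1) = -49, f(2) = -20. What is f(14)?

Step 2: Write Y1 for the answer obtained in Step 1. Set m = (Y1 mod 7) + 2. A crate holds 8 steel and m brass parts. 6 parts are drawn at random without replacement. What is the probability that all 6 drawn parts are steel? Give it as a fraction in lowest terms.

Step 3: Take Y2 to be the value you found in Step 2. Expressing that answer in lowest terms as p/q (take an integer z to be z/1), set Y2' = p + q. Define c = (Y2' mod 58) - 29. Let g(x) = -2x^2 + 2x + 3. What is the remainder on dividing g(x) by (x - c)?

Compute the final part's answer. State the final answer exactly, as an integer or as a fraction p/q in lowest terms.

Step 1: f(3) = 1*(-20) - 2*(-49) + 3*(-35) = -27; iterating: f(3)=-27, f(4)=-134, f(5)=-140, f(6)=47, f(7)=-75, f(8)=-589, f(9)=-298, f(10)=655, f(11)=-516, f(12)=-2720, f(13)=277, f(14)=4169; answer 4169
Step 2: Y1 = 4169; m = 6; total draws C(14,6) = 3003; favorable C(8,6) = 28; P = 4/429; answer 4/429
Step 3: Y2 = 4/429; threaded value p + q = 433; c = -2; remainder = value at the root: -2*(-2)^2 + 2*(-2)^1 + 3 = (-8) + (-4) + (3) = -9; answer -9

-9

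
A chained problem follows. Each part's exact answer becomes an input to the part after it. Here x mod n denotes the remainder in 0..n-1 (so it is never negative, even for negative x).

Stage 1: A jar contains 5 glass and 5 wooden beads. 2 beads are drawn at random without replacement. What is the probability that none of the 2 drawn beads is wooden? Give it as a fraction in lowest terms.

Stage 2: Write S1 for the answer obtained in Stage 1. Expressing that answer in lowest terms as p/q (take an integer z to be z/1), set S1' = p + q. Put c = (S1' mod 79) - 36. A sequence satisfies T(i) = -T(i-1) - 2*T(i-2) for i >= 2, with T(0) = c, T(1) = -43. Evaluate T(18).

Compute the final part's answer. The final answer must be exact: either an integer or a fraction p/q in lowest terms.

Stage 1: total draws C(10,2) = 45; favorable C(5,2) = 10; P = 2/9; answer 2/9
Stage 2: S1 = 2/9; threaded value p + q = 11; c = -25; T(2) = -1*(-43) - 2*(-25) = 93; iterating: T(2)=93, T(3)=-7, T(4)=-179, T(5)=193, T(6)=165, T(7)=-551, T(8)=221, T(9)=881, T(10)=-1323, T(11)=-439, T(12)=3085, T(13)=-2207, T(14)=-3963, T(15)=8377, T(16)=-451, T(17)=-16303, T(18)=17205; answer 17205

17205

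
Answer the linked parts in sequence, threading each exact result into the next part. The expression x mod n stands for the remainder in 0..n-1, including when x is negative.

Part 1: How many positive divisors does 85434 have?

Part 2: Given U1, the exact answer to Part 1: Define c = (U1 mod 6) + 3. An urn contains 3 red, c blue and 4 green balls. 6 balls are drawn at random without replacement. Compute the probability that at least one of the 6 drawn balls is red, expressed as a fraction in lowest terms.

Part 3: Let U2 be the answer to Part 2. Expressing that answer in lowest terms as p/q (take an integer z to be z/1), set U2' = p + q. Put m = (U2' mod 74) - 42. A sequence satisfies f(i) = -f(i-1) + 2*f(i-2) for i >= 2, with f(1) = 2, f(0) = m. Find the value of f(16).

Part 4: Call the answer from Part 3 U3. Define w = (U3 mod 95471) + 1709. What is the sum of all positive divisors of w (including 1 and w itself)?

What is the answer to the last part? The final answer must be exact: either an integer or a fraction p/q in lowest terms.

Part 1: 85434 = 2 * 3 * 29 * 491; number of divisors = (1+1) * (1+1) * (1+1) * (1+1) = 16; answer 16
Part 2: U1 = 16; c = 7; total draws C(14,6) = 3003; complement C(11,6) = 462; favorable 3003 - 462 = 2541; P = 11/13; answer 11/13
Part 3: U2 = 11/13; threaded value p + q = 24; m = -18; f(2) = -1*(2) + 2*(-18) = -38; iterating: f(2)=-38, f(3)=42, f(4)=-118, f(5)=202, f(6)=-438, f(7)=842, f(8)=-1718, f(9)=3402, f(10)=-6838, f(11)=13642, f(12)=-27318, f(13)=54602, f(14)=-109238, f(15)=218442, f(16)=-436918; answer -436918
Part 4: U3 = -436918; w = 42146; 42146 = 2 * 13 * 1621; sigma = (1 + 2) * (1 + 13) * (1 + 1621) = 3 * 14 * 1622 = 68124; answer 68124

68124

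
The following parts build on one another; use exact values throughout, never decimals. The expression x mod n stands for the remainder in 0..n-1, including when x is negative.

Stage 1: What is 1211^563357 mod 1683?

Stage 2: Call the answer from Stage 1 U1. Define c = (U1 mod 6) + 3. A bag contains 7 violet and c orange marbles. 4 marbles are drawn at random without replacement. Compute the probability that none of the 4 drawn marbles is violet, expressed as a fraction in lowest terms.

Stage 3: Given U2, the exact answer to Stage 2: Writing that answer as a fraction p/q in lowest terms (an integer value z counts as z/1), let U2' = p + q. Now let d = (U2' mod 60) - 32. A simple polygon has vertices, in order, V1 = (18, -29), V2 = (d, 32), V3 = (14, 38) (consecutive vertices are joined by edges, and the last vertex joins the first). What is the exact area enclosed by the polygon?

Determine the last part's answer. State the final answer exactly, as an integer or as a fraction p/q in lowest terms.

213

Stage 1: squarings mod 1683: 1211^1=1211, 1211^2=628, 1211^4=562, 1211^8=1123, 1211^16=562, 1211^32=1123, 1211^64=562, 1211^128=1123, 1211^256=562, 1211^512=1123, 1211^1024=562, 1211^2048=1123, 1211^4096=562, 1211^8192=1123, 1211^16384=562, 1211^32768=1123, 1211^65536=562, 1211^131072=1123, 1211^262144=562, 1211^524288=1123; 1211^563357 = 1211^1 * 1211^4 * 1211^8 * 1211^16 * 1211^128 * 1211^2048 * 1211^4096 * 1211^32768 * 1211^524288 = 650 (mod 1683); answer 650
Stage 2: U1 = 650; c = 5; total draws C(12,4) = 495; favorable C(5,4) = 5; P = 1/99; answer 1/99
Stage 3: U2 = 1/99; threaded value p + q = 100; d = 8; cross terms: (18*32 - 8*-29)=808, (8*38 - 14*32)=-144, (14*-29 - 18*38)=-1090; twice the area = |-426| = 426; area = 213; answer 213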